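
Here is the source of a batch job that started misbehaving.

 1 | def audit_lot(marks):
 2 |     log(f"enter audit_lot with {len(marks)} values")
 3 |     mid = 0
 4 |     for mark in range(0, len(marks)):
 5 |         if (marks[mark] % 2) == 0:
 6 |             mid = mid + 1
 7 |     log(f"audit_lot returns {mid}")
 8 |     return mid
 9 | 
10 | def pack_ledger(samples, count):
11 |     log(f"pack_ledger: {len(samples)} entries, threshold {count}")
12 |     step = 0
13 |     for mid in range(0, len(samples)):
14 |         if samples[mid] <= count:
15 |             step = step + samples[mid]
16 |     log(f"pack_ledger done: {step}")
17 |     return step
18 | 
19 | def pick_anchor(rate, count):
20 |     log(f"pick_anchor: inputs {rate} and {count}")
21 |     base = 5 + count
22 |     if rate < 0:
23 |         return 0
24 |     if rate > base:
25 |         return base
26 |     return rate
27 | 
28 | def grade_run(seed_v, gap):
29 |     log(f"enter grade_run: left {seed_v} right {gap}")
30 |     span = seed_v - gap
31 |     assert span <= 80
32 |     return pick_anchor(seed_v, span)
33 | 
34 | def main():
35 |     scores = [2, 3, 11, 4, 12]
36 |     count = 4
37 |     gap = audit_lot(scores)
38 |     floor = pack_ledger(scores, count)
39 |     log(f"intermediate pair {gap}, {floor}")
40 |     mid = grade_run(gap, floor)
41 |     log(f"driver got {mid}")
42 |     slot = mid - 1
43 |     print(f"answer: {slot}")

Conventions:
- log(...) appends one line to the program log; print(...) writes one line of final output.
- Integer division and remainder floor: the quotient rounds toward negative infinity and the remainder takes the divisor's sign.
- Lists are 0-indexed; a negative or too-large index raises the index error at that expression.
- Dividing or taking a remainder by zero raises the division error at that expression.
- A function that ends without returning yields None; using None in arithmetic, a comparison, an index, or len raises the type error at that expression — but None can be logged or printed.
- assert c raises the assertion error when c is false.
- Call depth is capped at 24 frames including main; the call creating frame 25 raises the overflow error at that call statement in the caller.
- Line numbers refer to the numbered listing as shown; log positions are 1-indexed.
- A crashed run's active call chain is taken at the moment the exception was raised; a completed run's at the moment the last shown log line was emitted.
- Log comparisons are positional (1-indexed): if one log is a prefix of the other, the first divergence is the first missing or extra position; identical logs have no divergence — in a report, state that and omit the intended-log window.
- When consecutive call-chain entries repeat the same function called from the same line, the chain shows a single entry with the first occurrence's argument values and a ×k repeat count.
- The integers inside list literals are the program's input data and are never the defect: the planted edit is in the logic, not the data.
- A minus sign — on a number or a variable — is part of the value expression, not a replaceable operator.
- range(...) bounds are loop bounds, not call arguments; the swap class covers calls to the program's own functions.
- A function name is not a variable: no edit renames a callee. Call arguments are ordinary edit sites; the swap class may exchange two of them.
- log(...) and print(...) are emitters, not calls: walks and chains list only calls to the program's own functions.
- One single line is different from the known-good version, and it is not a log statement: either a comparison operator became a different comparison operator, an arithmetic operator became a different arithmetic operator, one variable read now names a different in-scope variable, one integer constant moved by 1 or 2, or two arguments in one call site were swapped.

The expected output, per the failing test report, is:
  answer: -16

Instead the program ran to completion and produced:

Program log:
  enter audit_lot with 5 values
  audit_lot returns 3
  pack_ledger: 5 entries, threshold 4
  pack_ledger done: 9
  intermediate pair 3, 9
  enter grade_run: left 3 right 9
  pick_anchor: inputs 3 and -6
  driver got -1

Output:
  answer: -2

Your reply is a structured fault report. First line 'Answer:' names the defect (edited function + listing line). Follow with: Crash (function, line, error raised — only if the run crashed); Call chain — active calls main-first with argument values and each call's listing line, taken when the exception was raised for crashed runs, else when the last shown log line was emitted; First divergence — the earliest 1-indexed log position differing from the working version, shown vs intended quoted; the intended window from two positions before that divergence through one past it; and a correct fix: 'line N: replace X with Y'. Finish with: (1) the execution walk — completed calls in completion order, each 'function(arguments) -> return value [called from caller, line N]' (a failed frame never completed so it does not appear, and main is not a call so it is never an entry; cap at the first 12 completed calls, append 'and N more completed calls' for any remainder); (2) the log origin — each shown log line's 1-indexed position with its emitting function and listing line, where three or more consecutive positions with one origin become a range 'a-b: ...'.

Answer: the defect is in pack_ledger at line 14.
Key observation: Log line 4 is where behavior first shows: 'pack_ledger done: 9' appears instead of 'pack_ledger done: 23'.
Call chain: main.
First divergence: position 4; shown 'pack_ledger done: 9' vs intended 'pack_ledger done: 23'.
Intended log window:
  2: audit_lot returns 3
  3: pack_ledger: 5 entries, threshold 4
  4: pack_ledger done: 23
  5: intermediate pair 3, 23
Execution walk:
  audit_lot([2, 3, 11, 4, 12]) -> 3  [called from main, line 37]
  pack_ledger([2, 3, 11, 4, 12], 4) -> 9  [called from main, line 38]
  pick_anchor(3, -6) -> -1  [called from grade_run, line 32]
  grade_run(3, 9) -> -1  [called from main, line 40]
Log line origins:
  1: logged in audit_lot at line 2
  2: logged in audit_lot at line 7
  3: logged in pack_ledger at line 11
  4: logged in pack_ledger at line 16
  5: logged in main at line 39
  6: logged in grade_run at line 29
  7: logged in pick_anchor at line 20
  8: logged in main at line 41
A correct fix: line 14: replace `<=` with `>`.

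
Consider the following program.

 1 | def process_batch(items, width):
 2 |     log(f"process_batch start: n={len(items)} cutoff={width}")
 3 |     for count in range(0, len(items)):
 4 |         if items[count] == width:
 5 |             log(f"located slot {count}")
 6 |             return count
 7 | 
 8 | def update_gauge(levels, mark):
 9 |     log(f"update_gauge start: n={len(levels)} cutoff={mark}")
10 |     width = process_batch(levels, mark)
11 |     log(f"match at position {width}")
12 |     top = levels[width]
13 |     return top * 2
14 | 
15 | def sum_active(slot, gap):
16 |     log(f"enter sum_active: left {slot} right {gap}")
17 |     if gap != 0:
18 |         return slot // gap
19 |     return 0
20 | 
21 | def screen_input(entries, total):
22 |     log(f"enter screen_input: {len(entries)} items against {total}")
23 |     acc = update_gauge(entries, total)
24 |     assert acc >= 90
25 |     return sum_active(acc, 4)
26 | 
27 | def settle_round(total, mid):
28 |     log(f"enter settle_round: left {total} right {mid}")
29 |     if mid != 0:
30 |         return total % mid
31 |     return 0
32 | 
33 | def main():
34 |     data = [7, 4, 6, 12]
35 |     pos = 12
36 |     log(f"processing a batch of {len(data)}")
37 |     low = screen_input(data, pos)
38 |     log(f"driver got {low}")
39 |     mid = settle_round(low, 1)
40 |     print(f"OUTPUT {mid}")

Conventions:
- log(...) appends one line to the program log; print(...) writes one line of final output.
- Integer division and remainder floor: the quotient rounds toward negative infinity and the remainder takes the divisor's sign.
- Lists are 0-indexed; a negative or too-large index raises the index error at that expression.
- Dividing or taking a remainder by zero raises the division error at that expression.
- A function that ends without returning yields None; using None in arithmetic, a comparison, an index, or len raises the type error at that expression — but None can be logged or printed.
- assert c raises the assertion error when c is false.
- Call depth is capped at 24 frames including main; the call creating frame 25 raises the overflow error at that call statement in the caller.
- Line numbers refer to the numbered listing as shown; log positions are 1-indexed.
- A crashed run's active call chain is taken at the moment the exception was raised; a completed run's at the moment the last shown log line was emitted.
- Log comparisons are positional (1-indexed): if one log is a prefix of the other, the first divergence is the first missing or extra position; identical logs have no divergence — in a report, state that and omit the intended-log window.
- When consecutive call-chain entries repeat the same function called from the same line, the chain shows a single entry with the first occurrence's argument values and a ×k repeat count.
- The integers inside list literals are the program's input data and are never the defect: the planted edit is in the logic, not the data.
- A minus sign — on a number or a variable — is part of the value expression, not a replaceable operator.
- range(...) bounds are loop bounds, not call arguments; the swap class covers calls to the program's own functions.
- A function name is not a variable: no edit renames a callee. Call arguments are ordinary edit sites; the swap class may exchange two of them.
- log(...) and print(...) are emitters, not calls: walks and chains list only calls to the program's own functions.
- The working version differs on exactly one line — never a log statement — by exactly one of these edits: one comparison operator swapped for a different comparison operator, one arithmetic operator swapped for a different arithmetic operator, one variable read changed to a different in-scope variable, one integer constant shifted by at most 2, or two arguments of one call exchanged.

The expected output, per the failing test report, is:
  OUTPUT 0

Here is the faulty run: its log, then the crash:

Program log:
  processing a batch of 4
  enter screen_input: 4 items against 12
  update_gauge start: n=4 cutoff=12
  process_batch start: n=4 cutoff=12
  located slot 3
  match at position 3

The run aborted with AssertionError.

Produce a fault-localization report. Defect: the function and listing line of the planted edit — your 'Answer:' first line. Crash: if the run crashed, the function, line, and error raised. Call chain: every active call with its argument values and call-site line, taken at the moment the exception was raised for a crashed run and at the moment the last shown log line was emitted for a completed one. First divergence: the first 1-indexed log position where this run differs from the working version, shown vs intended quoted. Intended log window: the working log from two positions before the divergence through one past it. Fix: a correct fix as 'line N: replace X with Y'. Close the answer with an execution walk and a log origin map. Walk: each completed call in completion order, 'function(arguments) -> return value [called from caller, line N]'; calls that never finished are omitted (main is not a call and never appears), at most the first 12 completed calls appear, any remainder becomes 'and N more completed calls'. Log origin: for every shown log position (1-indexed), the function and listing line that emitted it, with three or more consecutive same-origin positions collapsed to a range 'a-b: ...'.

Answer: the defect is in screen_input at line 24.
The tell: Only 6 log lines were emitted before the run died; the intended continuation was 'enter sum_active: left 24 right 4'.
Crash: screen_input, line 24, AssertionError.
Call chain: main -> screen_input([7, 4, 6, 12], 12) (called at line 37).
First divergence: position 7 — after 6 matching lines the faulty run goes silent; intended next line 'enter sum_active: left 24 right 4'.
Intended log window:
  5: located slot 3
  6: match at position 3
  7: enter sum_active: left 24 right 4
  8: driver got 6
Execution walk:
  process_batch([7, 4, 6, 12], 12) -> 3  [called from update_gauge, line 10]
  update_gauge([7, 4, 6, 12], 12) -> 24  [called from screen_input, line 23]
Origin of each log line:
  1 — main, line 36
  2 — screen_input, line 22
  3 — update_gauge, line 9
  4 — process_batch, line 2
  5 — process_batch, line 5
  6 — update_gauge, line 11
A correct fix: line 24: replace `>=` with `<=`.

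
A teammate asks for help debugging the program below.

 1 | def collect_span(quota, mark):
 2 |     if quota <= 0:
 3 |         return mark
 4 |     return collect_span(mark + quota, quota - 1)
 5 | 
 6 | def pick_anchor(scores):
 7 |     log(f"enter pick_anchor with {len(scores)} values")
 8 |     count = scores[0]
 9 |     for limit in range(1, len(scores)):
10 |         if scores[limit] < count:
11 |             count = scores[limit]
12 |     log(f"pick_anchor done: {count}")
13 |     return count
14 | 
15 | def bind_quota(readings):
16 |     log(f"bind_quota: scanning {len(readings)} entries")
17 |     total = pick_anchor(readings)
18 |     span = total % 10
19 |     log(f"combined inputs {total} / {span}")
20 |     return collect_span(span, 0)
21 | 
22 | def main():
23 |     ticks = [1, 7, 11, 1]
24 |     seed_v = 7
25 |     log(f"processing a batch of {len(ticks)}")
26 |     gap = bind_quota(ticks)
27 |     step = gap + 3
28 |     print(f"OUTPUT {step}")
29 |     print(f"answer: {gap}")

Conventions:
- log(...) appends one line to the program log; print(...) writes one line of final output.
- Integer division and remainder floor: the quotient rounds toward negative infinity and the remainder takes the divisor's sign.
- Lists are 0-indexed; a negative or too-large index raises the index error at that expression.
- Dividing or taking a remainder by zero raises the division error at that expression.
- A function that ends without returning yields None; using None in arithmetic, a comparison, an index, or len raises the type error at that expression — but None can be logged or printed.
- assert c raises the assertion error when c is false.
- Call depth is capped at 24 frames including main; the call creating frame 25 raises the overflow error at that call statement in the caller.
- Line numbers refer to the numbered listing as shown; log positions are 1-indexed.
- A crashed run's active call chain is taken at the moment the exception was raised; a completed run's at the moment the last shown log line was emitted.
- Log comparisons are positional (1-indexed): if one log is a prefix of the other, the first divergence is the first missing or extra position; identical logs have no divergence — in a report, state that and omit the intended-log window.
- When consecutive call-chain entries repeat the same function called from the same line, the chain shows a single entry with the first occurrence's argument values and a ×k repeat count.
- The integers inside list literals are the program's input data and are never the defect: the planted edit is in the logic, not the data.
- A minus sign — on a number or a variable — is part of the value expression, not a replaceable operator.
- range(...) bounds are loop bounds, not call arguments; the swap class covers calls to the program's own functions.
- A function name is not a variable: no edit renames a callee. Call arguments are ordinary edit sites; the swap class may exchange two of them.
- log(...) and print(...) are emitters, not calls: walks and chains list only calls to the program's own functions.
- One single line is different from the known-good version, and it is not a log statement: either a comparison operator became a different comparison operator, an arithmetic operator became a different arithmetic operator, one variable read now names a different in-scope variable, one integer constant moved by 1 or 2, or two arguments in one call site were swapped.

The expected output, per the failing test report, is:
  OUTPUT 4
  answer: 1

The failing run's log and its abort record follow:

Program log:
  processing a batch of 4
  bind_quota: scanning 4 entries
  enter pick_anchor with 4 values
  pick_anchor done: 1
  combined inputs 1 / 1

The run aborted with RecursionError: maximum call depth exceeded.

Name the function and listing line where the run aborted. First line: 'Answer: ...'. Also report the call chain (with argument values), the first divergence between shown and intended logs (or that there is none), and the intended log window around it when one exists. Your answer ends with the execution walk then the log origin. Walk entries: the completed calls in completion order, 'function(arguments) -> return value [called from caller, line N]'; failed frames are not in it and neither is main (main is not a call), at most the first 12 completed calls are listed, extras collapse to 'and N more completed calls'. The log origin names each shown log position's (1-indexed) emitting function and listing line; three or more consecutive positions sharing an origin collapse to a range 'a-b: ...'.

Answer: the error was raised in collect_span, line 4.
Key observation: Up to the failure, the log is exactly the working version's.
Call chain: main -> bind_quota([1, 7, 11, 1]) (called at line 26) -> collect_span(1, 0) (called at line 20) -> collect_span(1, 0) (called at line 4) ×21.
First divergence: none — the logs agree in full.
Execution walk:
  pick_anchor([1, 7, 11, 1]) -> 1  [called from bind_quota, line 17]
Origin of each log line:
  1: from main, line 25
  2: from bind_quota, line 16
  3: from pick_anchor, line 7
  4: from pick_anchor, line 12
  5: from bind_quota, line 19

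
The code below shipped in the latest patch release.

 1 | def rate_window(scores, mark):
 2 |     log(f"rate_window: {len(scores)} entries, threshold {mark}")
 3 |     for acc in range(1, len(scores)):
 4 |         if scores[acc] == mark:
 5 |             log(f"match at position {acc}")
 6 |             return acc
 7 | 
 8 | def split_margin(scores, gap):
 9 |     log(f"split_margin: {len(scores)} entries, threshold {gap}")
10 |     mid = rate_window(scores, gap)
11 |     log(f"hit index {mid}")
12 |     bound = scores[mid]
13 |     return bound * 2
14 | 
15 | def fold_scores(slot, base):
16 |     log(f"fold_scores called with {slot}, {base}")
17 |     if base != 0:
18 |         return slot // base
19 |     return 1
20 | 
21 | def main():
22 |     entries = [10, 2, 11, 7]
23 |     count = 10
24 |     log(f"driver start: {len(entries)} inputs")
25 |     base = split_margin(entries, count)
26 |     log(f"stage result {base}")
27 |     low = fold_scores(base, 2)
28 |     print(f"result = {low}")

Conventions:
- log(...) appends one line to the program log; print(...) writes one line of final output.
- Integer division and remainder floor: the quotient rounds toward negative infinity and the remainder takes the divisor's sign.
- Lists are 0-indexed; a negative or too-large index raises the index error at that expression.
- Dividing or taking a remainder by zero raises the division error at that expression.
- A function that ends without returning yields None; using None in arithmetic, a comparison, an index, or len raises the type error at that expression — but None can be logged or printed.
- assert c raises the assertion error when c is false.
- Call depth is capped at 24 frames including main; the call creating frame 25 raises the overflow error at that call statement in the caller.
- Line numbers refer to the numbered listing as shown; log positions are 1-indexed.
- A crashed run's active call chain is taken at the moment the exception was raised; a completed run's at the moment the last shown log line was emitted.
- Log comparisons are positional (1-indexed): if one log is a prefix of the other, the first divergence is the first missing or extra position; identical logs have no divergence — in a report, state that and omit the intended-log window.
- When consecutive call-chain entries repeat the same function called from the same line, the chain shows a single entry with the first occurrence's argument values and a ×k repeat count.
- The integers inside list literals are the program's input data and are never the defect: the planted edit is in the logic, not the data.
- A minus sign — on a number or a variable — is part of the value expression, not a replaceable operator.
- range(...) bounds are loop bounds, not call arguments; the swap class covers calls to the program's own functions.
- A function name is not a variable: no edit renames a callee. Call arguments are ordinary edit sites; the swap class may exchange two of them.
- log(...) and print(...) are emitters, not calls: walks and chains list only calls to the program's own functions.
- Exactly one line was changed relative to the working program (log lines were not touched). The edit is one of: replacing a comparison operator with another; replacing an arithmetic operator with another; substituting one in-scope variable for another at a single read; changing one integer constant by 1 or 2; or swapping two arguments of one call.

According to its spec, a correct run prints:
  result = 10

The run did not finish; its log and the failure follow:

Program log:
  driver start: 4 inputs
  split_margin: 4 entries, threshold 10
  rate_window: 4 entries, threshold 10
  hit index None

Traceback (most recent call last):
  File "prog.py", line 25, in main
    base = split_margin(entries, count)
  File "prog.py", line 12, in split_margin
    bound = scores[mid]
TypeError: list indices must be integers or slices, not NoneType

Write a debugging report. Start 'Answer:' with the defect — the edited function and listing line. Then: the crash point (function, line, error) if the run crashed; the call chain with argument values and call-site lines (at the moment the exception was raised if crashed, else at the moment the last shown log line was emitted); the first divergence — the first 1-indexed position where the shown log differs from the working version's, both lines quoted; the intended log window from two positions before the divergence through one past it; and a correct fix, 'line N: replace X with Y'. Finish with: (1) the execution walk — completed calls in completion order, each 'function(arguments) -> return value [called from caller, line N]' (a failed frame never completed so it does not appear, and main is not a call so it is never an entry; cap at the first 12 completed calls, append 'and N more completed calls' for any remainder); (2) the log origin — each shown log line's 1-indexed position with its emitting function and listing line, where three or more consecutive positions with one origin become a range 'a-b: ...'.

Answer: the defect is in rate_window at line 3.
Core observation: The earliest visible damage is log position 4 — 'hit index None' rather than the intended 'match at position 0'.
Crash: split_margin, line 12, TypeError.
Call chain: main -> split_margin([10, 2, 11, 7], 10) (called at line 25).
First divergence: at position 4 the run shows 'hit index None' where the working version logs 'match at position 0'.
Intended log window:
  2: split_margin: 4 entries, threshold 10
  3: rate_window: 4 entries, threshold 10
  4: match at position 0
  5: hit index 0
Execution walk:
  rate_window([10, 2, 11, 7], 10) -> None  [called from split_margin, line 10]
Origin of each log line:
  1: logged in main at line 24
  2: logged in split_margin at line 9
  3: logged in rate_window at line 2
  4: logged in split_margin at line 11
A correct fix: line 3: replace `1` with `0`.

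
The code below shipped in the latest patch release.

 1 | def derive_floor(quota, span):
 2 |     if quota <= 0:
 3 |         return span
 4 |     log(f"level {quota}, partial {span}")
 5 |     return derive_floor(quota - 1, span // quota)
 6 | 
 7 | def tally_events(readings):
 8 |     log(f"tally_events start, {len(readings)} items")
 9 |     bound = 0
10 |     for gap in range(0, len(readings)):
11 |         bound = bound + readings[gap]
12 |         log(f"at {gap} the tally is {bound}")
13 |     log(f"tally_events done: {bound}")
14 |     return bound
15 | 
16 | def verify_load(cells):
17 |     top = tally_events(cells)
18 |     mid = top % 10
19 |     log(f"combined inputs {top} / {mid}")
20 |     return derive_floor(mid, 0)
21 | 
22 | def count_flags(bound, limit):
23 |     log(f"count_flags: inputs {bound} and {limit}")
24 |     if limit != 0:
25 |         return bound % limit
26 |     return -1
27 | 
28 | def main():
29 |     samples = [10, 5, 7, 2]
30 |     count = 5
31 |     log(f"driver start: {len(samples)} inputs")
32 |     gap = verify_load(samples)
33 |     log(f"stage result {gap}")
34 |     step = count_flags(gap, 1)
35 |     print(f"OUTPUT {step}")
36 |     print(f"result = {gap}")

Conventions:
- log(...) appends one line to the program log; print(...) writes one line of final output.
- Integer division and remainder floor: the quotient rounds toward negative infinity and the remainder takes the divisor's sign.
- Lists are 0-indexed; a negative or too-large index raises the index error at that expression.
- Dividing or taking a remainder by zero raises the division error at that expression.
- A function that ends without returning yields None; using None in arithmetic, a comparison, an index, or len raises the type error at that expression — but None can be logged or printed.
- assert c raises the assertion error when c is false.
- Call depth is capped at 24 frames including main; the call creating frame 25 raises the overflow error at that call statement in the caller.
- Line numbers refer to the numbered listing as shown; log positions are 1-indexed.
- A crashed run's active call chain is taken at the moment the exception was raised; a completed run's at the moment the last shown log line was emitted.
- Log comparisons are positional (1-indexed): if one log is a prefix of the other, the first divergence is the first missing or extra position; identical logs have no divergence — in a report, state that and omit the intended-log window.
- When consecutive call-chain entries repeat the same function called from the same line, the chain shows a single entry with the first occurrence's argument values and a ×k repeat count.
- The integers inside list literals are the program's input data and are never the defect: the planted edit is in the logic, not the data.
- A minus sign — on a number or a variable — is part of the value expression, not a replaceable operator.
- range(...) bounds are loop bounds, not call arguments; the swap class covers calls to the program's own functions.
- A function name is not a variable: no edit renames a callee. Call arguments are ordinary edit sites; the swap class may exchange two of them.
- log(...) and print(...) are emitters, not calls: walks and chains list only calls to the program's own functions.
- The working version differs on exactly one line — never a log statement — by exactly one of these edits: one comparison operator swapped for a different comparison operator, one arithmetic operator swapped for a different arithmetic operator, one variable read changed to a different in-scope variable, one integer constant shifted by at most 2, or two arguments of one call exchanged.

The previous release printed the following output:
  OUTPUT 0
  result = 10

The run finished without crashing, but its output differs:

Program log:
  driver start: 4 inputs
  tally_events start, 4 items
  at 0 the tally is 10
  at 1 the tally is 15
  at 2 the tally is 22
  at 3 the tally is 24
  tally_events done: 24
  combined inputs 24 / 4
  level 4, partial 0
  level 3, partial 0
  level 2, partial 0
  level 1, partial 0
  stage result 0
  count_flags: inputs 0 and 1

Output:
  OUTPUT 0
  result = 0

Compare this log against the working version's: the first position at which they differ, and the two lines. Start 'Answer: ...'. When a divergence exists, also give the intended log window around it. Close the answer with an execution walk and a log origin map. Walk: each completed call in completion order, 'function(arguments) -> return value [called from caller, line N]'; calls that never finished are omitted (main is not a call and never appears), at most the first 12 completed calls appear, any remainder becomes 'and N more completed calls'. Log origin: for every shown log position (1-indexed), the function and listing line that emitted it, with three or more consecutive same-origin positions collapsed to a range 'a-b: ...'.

Answer: at position 10 the run shows 'level 3, partial 0' where the working version logs 'level 3, partial 4'.
Intended log window:
  8: combined inputs 24 / 4
  9: level 4, partial 0
  10: level 3, partial 4
  11: level 2, partial 7
Execution walk:
  tally_events([10, 5, 7, 2]) -> 24  [called from verify_load, line 17]
  derive_floor(0, 0) -> 0  [called from derive_floor, line 5]
  derive_floor(1, 0) -> 0  [called from derive_floor, line 5]
  derive_floor(2, 0) -> 0  [called from derive_floor, line 5]
  derive_floor(3, 0) -> 0  [called from derive_floor, line 5]
  derive_floor(4, 0) -> 0  [called from verify_load, line 20]
  verify_load([10, 5, 7, 2]) -> 0  [called from main, line 32]
  count_flags(0, 1) -> 0  [called from main, line 34]
Log origins:
  1: logged in main at line 31
  2: logged in tally_events at line 8
  3-6: logged in tally_events at line 12
  7: logged in tally_events at line 13
  8: logged in verify_load at line 19
  9-12: logged in derive_floor at line 4
  13: logged in main at line 33
  14: logged in count_flags at line 23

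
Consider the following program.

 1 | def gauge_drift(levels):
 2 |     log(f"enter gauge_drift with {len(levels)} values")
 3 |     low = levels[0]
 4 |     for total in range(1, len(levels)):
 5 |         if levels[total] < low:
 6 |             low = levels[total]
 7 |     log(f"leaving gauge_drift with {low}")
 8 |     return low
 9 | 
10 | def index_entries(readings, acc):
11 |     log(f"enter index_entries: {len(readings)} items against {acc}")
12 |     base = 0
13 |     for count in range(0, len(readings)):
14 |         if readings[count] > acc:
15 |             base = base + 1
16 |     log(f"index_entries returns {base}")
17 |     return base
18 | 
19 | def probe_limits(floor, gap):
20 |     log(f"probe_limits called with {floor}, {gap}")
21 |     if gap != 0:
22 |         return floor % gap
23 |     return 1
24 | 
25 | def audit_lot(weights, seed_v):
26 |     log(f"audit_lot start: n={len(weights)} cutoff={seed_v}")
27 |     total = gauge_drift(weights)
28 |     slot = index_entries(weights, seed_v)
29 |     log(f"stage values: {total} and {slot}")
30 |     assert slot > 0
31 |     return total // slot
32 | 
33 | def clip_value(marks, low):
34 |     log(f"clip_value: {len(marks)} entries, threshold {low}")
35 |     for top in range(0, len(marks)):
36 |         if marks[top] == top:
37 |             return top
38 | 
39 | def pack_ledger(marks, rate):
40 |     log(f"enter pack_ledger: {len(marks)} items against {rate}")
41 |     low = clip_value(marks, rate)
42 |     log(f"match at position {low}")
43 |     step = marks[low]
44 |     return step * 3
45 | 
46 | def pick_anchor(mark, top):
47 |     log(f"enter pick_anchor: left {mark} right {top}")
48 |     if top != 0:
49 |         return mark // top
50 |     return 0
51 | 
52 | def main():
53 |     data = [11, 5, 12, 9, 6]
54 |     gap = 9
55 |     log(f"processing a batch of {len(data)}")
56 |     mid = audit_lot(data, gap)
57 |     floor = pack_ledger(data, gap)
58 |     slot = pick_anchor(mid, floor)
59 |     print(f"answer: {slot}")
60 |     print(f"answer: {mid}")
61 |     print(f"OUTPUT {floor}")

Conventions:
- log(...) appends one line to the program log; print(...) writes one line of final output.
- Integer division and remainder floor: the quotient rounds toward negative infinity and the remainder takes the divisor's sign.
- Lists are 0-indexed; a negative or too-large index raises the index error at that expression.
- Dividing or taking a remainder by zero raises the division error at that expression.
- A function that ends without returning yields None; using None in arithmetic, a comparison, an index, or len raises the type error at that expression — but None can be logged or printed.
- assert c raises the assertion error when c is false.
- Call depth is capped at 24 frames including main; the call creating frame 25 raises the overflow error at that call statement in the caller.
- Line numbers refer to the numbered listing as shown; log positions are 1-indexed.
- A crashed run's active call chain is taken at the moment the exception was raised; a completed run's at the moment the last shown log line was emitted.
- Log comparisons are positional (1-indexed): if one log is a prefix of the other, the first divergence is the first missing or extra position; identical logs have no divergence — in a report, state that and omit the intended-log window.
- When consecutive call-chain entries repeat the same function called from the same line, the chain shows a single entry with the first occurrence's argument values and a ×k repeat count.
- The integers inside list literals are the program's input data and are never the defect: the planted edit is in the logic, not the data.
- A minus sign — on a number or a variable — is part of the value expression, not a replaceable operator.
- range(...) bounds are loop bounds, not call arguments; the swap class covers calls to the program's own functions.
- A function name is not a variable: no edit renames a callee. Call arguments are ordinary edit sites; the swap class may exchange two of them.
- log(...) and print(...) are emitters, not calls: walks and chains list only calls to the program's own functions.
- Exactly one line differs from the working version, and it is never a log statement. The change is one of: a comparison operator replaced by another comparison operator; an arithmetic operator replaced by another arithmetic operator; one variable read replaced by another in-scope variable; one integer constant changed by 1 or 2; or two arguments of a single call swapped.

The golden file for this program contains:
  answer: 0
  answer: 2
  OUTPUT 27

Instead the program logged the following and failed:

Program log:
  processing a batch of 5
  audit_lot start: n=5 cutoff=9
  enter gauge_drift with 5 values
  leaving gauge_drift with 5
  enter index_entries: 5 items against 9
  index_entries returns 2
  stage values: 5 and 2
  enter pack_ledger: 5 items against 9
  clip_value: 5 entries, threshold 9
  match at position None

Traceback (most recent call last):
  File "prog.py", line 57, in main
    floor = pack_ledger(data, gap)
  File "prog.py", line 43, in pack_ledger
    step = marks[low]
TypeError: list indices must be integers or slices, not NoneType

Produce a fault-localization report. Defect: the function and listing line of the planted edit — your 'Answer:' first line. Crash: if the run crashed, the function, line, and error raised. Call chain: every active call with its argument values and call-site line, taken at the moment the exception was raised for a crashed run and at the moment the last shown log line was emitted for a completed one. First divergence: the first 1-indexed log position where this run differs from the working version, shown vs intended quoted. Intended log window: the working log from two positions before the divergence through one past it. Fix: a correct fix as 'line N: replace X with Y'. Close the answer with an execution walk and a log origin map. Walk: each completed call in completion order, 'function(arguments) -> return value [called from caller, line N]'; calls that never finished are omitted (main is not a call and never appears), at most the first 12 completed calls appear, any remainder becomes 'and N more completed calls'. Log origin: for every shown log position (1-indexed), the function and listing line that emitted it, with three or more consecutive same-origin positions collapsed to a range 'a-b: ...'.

Answer: the defect is in clip_value at line 36.
Key observation: At log position 10 the runs split — shown 'match at position None', but the working version logs 'match at position 3'.
Crash: pack_ledger, line 43, TypeError.
Call chain: main -> pack_ledger([11, 5, 12, 9, 6], 9) (called at line 57).
First divergence: position 10 — the shown line 'match at position None' should read 'match at position 3'.
Intended log window:
  8: enter pack_ledger: 5 items against 9
  9: clip_value: 5 entries, threshold 9
  10: match at position 3
  11: enter pick_anchor: left 2 right 27
Execution walk:
  gauge_drift([11, 5, 12, 9, 6]) -> 5  [called from audit_lot, line 27]
  index_entries([11, 5, 12, 9, 6], 9) -> 2  [called from audit_lot, line 28]
  audit_lot([11, 5, 12, 9, 6], 9) -> 2  [called from main, line 56]
  clip_value([11, 5, 12, 9, 6], 9) -> None  [called from pack_ledger, line 41]
Log origins:
  1: logged in main at line 55
  2: logged in audit_lot at line 26
  3: logged in gauge_drift at line 2
  4: logged in gauge_drift at line 7
  5: logged in index_entries at line 11
  6: logged in index_entries at line 16
  7: logged in audit_lot at line 29
  8: logged in pack_ledger at line 40
  9: logged in clip_value at line 34
  10: logged in pack_ledger at line 42
A correct fix: line 36: replace `marks[top] == top` with `marks[top] == low`.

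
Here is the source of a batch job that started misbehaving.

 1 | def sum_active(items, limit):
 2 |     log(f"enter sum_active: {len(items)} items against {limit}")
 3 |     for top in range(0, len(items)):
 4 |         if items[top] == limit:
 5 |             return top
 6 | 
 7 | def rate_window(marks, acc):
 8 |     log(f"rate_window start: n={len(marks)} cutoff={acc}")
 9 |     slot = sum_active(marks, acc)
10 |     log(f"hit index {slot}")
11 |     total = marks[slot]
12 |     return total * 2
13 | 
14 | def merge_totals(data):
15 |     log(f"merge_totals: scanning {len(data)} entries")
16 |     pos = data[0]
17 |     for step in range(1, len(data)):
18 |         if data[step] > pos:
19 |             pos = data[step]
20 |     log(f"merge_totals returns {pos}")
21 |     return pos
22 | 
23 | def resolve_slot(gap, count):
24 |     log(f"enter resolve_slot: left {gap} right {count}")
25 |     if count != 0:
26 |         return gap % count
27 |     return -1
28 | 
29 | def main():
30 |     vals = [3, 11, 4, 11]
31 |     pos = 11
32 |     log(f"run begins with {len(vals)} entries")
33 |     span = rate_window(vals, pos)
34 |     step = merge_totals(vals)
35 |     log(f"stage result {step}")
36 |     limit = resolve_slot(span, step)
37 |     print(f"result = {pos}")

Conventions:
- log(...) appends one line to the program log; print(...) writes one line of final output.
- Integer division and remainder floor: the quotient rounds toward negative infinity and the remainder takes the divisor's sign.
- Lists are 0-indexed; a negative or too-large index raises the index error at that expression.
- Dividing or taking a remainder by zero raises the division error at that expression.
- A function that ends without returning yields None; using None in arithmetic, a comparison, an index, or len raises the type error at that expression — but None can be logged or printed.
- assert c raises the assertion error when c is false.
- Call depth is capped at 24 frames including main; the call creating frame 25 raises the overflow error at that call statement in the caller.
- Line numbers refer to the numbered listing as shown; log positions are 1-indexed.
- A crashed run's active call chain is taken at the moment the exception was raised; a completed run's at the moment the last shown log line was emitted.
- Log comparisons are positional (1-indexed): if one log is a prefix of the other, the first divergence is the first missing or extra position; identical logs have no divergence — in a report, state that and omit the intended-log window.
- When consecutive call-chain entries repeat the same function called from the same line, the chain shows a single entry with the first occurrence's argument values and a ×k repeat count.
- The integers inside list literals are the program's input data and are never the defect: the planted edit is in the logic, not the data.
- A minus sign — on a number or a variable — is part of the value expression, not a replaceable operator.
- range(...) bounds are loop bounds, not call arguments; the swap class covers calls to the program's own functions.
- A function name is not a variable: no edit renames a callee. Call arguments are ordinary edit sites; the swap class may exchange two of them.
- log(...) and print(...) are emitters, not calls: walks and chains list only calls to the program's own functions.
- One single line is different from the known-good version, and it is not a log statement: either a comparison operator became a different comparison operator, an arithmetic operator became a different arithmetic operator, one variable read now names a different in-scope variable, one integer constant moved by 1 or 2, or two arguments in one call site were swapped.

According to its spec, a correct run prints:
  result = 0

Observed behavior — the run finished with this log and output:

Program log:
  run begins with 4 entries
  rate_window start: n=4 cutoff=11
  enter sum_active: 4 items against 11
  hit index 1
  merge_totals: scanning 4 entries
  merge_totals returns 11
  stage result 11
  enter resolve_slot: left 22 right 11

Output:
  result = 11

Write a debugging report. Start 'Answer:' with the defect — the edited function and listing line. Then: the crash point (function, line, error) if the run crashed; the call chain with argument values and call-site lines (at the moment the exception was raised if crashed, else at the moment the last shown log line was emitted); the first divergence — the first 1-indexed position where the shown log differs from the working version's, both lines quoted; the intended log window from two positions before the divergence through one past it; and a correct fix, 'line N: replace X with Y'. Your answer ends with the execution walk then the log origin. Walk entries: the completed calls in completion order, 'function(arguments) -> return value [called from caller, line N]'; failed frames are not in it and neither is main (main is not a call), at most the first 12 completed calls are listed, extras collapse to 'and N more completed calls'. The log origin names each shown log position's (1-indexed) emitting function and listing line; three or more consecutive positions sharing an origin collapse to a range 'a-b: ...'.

Answer: the defect is in main at line 37.
Core observation: The two runs log identically and part ways only at the printed values.
Call chain: main -> resolve_slot(22, 11) (called at line 36).
First divergence: there is none — every log position agrees.
Execution walk:
  sum_active([3, 11, 4, 11], 11) -> 1  [called from rate_window, line 9]
  rate_window([3, 11, 4, 11], 11) -> 22  [called from main, line 33]
  merge_totals([3, 11, 4, 11]) -> 11  [called from main, line 34]
  resolve_slot(22, 11) -> 0  [called from main, line 36]
Log origin:
  1: from main, line 32
  2: from rate_window, line 8
  3: from sum_active, line 2
  4: from rate_window, line 10
  5: from merge_totals, line 15
  6: from merge_totals, line 20
  7: from main, line 35
  8: from resolve_slot, line 24
A correct fix: line 37: replace `pos` with `limit`.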